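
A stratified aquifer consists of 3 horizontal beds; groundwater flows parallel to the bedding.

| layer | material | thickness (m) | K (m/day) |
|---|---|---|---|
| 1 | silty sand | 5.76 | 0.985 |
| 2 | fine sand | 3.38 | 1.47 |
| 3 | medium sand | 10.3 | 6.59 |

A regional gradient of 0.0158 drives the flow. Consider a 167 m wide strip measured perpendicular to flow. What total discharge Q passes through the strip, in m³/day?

Flow is parallel to layering, so each bed carries its own Darcy discharge and the transmissivities add.
Σ(K_i·b_i) = 0.985×5.76 + 1.47×3.38 + 6.59×10.3 = 78.52 m²/day.
Hydraulic gradient i = 0.0158.
Q = Σ(K_i·b_i) · W · i = 78.52 × 167 × 0.01580 = 207.2 m³/day.

207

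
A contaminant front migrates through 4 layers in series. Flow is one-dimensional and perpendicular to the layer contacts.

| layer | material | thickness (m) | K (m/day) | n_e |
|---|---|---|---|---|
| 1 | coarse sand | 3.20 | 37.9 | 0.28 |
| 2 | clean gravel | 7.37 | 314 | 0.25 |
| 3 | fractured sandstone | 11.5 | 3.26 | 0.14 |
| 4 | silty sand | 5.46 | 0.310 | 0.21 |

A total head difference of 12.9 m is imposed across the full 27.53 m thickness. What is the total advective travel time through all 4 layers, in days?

With flow normal to the layers, continuity requires the same specific discharge q through every layer.
Σ(b_i/K_i) = 3.20/37.9 + 7.37/314 + 11.5/3.26 + 5.46/0.310 = 21.25 d.
q = Δh / Σ(b_i/K_i) = 12.9 / 21.25 = 0.6071 m/day.
In each layer the seepage velocity is v_i = q/n_i, so the layer transit time is t_i = b_i·n_i / q:
  layer 1 (coarse sand): t_1 = 3.20 × 0.28 / 0.6071 = 1.476 d
  layer 2 (clean gravel): t_2 = 7.37 × 0.25 / 0.6071 = 3.035 d
  layer 3 (fractured sandstone): t_3 = 11.5 × 0.14 / 0.6071 = 2.652 d
  layer 4 (silty sand): t_4 = 5.46 × 0.21 / 0.6071 = 1.889 d
Total t = Σ t_i = 9.051 days.

9.05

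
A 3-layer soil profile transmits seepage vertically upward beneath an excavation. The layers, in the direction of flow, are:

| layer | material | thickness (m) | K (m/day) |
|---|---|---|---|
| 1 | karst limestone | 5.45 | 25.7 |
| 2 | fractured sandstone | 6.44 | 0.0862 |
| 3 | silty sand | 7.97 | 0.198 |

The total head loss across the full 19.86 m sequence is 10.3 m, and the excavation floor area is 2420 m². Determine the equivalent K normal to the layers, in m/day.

0.172

Flow is perpendicular to layering, so the layers act in series and the equivalent K is the thickness-weighted harmonic mean.
Total thickness L = 5.45 + 6.44 + 7.97 = 19.86 m.
Σ(b_i/K_i) = 5.45/25.7 + 6.44/0.0862 + 7.97/0.198 = 115.2 d.
K_eq = L / Σ(b_i/K_i) = 19.86 / 115.2 = 0.1724 m/day.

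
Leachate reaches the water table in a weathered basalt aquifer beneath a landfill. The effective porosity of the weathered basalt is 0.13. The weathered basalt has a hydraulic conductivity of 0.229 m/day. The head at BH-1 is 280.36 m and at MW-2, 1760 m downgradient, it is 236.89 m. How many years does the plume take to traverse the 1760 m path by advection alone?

Hydraulic gradient i = (280.36 − 236.89) / 1760 = 43.47 / 1760 = 0.02470.
Darcy flux q = K · i = 0.2290 × 0.02470 = 0.005656 m/day.
Seepage velocity v = q / n_e = 0.005656 / 0.13 = 0.04351 m/day.
Travel time t = L / v = 1760 / 0.04351 = 40452 days = 110.8 years.

111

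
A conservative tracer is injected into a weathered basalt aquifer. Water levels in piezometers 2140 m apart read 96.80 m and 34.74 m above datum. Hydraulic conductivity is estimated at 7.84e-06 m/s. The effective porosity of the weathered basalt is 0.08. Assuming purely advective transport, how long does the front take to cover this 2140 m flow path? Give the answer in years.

Convert K: 7.84e-06 m/s × 86400 = 0.6774 m/day.
Hydraulic gradient i = (96.80 − 34.74) / 2140 = 62.06 / 2140 = 0.02900.
Darcy flux q = K · i = 0.6774 × 0.02900 = 0.01964 m/day.
Seepage velocity v = q / n_e = 0.01964 / 0.08 = 0.2455 m/day.
Travel time t = L / v = 2140 / 0.2455 = 8715 days = 23.86 years.

23.9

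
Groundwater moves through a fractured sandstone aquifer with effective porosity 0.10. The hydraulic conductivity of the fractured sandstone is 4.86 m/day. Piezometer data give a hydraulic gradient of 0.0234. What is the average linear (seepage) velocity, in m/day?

1.14

Hydraulic gradient i = 0.0234.
Darcy flux q = K · i = 4.860 × 0.02340 = 0.1137 m/day.
Seepage velocity v = q / n_e = 0.1137 / 0.10 = 1.137 m/day.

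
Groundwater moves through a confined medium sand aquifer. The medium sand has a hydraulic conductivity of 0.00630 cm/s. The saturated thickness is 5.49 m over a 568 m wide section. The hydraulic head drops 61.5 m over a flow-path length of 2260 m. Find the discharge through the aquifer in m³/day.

462

Convert K: 0.00630 cm/s × 864 = 5.443 m/day.
Cross-sectional area A = 568 × 5.49 = 3118 m².
Hydraulic gradient i = Δh / L = 61.5 / 2260 = 0.02721.
Darcy's law: Q = K · A · i = 5.443 × 3118 × 0.02721 = 461.9 m³/day.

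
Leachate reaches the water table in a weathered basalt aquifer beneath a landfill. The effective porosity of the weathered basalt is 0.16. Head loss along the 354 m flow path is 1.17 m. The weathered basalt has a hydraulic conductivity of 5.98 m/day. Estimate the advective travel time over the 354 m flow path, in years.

7.85

Hydraulic gradient i = Δh / L = 1.17 / 354 = 0.003305.
Darcy flux q = K · i = 5.980 × 0.003305 = 0.01976 m/day.
Seepage velocity v = q / n_e = 0.01976 / 0.16 = 0.1235 m/day.
Travel time t = L / v = 354 / 0.1235 = 2866 days = 7.846 years.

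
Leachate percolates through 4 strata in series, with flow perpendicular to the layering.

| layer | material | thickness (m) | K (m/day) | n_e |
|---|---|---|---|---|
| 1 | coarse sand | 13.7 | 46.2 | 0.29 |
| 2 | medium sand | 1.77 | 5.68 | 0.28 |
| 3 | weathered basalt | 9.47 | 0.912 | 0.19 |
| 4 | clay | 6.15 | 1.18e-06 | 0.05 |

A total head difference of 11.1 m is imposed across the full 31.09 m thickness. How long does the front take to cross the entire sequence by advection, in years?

8450

With flow normal to the layers, continuity requires the same specific discharge q through every layer.
Σ(b_i/K_i) = 13.7/46.2 + 1.77/5.68 + 9.47/0.912 + 6.15/1.18e-06 = 5.212e+06 d.
q = Δh / Σ(b_i/K_i) = 11.1 / 5.212e+06 = 2.130e-06 m/day.
In each layer the seepage velocity is v_i = q/n_i, so the layer transit time is t_i = b_i·n_i / q:
  layer 1 (coarse sand): t_1 = 13.7 × 0.29 / 2.130e-06 = 1.865e+06 d
  layer 2 (medium sand): t_2 = 1.77 × 0.28 / 2.130e-06 = 2.327e+05 d
  layer 3 (weathered basalt): t_3 = 9.47 × 0.19 / 2.130e-06 = 8.448e+05 d
  layer 4 (clay): t_4 = 6.15 × 0.05 / 2.130e-06 = 1.444e+05 d
Total t = Σ t_i = 3.087e+06 days = 8453 years.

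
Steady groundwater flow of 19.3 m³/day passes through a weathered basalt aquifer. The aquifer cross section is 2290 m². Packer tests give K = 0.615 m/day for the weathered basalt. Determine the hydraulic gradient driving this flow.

From Q = K·A·i, i = Q / (K·A) = 19.3 / (0.6150 × 2290) = 0.01370.

0.0137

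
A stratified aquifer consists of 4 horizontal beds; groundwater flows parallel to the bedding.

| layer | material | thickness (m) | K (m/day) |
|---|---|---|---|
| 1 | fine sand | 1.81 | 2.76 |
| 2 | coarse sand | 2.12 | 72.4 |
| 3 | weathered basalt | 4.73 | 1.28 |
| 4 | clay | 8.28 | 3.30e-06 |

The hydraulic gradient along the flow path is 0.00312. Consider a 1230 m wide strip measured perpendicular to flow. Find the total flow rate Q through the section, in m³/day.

Flow is parallel to layering, so each bed carries its own Darcy discharge and the transmissivities add.
Σ(K_i·b_i) = 2.76×1.81 + 72.4×2.12 + 1.28×4.73 + 3.30e-06×8.28 = 164.5 m²/day.
Hydraulic gradient i = 0.00312.
Q = Σ(K_i·b_i) · W · i = 164.5 × 1230 × 0.003120 = 631.4 m³/day.

631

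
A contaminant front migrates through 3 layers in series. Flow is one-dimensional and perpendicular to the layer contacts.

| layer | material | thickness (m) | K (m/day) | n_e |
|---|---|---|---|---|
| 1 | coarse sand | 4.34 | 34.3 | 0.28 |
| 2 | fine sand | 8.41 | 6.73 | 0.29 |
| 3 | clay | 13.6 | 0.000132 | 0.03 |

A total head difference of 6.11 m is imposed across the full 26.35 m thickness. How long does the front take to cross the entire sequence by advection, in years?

With flow normal to the layers, continuity requires the same specific discharge q through every layer.
Σ(b_i/K_i) = 4.34/34.3 + 8.41/6.73 + 13.6/0.000132 = 1.030e+05 d.
q = Δh / Σ(b_i/K_i) = 6.11 / 1.030e+05 = 5.930e-05 m/day.
In each layer the seepage velocity is v_i = q/n_i, so the layer transit time is t_i = b_i·n_i / q:
  layer 1 (coarse sand): t_1 = 4.34 × 0.28 / 5.930e-05 = 20492 d
  layer 2 (fine sand): t_2 = 8.41 × 0.29 / 5.930e-05 = 41127 d
  layer 3 (clay): t_3 = 13.6 × 0.03 / 5.930e-05 = 6880 d
Total t = Σ t_i = 68498 days = 187.5 years.

188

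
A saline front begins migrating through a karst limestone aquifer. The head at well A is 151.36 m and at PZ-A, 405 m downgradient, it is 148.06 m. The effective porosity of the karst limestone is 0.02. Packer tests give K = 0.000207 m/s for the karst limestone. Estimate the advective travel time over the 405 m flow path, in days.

Convert K: 0.000207 m/s × 86400 = 17.88 m/day.
Hydraulic gradient i = (151.36 − 148.06) / 405 = 3.3 / 405 = 0.008148.
Darcy flux q = K · i = 17.88 × 0.008148 = 0.1457 m/day.
Seepage velocity v = q / n_e = 0.1457 / 0.02 = 7.286 m/day.
Travel time t = L / v = 405 / 7.286 = 55.58 days.

55.6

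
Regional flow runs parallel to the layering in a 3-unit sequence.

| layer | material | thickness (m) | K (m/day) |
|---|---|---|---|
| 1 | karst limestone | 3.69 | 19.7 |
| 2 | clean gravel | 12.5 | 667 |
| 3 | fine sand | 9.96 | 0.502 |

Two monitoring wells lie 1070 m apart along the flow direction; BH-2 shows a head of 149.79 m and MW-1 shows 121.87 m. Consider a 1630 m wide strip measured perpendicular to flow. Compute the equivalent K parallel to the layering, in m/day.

322

Flow is parallel to layering, so each bed carries its own Darcy discharge and the transmissivities add.
Σ(K_i·b_i) = 19.7×3.69 + 667×12.5 + 0.502×9.96 = 8415 m²/day.
Total thickness b = 26.15 m, so K_eq = Σ(K_i·b_i)/b = 321.8 m/day.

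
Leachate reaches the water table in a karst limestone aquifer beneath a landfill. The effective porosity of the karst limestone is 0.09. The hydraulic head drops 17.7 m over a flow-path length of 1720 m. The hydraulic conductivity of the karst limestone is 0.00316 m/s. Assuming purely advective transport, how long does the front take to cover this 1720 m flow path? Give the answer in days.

Convert K: 0.00316 m/s × 86400 = 273.0 m/day.
Hydraulic gradient i = Δh / L = 17.7 / 1720 = 0.01029.
Darcy flux q = K · i = 273.0 × 0.01029 = 2.810 m/day.
Seepage velocity v = q / n_e = 2.810 / 0.09 = 31.22 m/day.
Travel time t = L / v = 1720 / 31.22 = 55.10 days.

55.1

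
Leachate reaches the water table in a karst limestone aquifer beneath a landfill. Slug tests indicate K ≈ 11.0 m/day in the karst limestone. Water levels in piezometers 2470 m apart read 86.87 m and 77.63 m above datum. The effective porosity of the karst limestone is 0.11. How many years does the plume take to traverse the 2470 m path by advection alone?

Hydraulic gradient i = (86.87 − 77.63) / 2470 = 9.24 / 2470 = 0.003741.
Darcy flux q = K · i = 11.00 × 0.003741 = 0.04115 m/day.
Seepage velocity v = q / n_e = 0.04115 / 0.11 = 0.3741 m/day.
Travel time t = L / v = 2470 / 0.3741 = 6603 days = 18.08 years.

18.1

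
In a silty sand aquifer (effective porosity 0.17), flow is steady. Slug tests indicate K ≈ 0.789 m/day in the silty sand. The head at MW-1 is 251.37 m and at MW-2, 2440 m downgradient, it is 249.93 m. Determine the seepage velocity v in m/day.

Hydraulic gradient i = (251.37 − 249.93) / 2440 = 1.44 / 2440 = 0.0005902.
Darcy flux q = K · i = 0.7890 × 0.0005902 = 0.0004656 m/day.
Seepage velocity v = q / n_e = 0.0004656 / 0.17 = 0.002739 m/day.

0.00274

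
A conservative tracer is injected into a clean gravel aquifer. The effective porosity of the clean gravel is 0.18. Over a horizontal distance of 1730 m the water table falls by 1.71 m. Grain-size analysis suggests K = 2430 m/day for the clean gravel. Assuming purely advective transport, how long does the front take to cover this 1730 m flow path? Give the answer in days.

130

Hydraulic gradient i = Δh / L = 1.71 / 1730 = 0.0009884.
Darcy flux q = K · i = 2430 × 0.0009884 = 2.402 m/day.
Seepage velocity v = q / n_e = 2.402 / 0.18 = 13.34 m/day.
Travel time t = L / v = 1730 / 13.34 = 129.6 days.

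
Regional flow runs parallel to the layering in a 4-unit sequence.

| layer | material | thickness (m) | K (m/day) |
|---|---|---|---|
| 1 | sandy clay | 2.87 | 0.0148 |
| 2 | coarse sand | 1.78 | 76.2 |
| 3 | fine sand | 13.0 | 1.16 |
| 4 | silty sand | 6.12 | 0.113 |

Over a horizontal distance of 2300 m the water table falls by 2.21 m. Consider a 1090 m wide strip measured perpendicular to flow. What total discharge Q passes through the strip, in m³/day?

159

Flow is parallel to layering, so each bed carries its own Darcy discharge and the transmissivities add.
Σ(K_i·b_i) = 0.0148×2.87 + 76.2×1.78 + 1.16×13.0 + 0.113×6.12 = 151.5 m²/day.
Hydraulic gradient i = Δh / L = 2.21 / 2300 = 0.0009609.
Q = Σ(K_i·b_i) · W · i = 151.5 × 1090 × 0.0009609 = 158.6 m³/day.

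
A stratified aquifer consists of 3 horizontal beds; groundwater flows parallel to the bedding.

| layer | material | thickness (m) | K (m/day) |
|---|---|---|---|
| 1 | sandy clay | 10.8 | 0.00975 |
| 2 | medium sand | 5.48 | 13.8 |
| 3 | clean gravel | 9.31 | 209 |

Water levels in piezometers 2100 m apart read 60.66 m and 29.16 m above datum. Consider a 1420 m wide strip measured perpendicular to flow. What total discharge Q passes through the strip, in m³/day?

43100

Flow is parallel to layering, so each bed carries its own Darcy discharge and the transmissivities add.
Σ(K_i·b_i) = 0.00975×10.8 + 13.8×5.48 + 209×9.31 = 2022 m²/day.
Hydraulic gradient i = (60.66 − 29.16) / 2100 = 31.5 / 2100 = 0.01500.
Q = Σ(K_i·b_i) · W · i = 2022 × 1420 × 0.01500 = 43058 m³/day.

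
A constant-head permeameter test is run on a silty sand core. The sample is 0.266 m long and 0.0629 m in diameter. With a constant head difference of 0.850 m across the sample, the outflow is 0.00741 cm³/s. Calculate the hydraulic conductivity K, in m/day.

Cross-sectional area A = π·(d/2)² = π × (0.0629/2)² = 0.003107 m².
Convert discharge: 0.00741 cm³/s = 7.410e-09 m³/s.
Darcy's law rearranged: K = Q·L / (A·Δh) = 7.410e-09 × 0.266 / (0.003107 × 0.850) = 7.463e-07 m/s = 0.06448 m/day.

0.0645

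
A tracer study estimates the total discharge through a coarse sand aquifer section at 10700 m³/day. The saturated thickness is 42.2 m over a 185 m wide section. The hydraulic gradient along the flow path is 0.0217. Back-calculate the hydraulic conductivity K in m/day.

63.2

Cross-sectional area A = 185 × 42.2 = 7807 m².
Hydraulic gradient i = 0.0217.
From Q = K·A·i, K = Q / (A·i) = 10700 / (7807 × 0.02170) = 63.16 m/day.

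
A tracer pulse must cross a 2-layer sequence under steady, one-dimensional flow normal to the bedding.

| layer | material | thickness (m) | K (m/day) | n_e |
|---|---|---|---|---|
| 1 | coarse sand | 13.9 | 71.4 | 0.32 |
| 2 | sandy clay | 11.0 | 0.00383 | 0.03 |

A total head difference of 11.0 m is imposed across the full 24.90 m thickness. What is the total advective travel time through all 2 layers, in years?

3.42

With flow normal to the layers, continuity requires the same specific discharge q through every layer.
Σ(b_i/K_i) = 13.9/71.4 + 11.0/0.00383 = 2872 d.
q = Δh / Σ(b_i/K_i) = 11.0 / 2872 = 0.003830 m/day.
In each layer the seepage velocity is v_i = q/n_i, so the layer transit time is t_i = b_i·n_i / q:
  layer 1 (coarse sand): t_1 = 13.9 × 0.32 / 0.003830 = 1161 d
  layer 2 (sandy clay): t_2 = 11.0 × 0.03 / 0.003830 = 86.17 d
Total t = Σ t_i = 1248 days = 3.416 years.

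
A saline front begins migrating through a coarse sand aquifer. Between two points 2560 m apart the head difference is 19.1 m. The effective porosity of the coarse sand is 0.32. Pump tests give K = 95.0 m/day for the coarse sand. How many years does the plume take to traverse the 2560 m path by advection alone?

3.16

Hydraulic gradient i = Δh / L = 19.1 / 2560 = 0.007461.
Darcy flux q = K · i = 95.00 × 0.007461 = 0.7088 m/day.
Seepage velocity v = q / n_e = 0.7088 / 0.32 = 2.215 m/day.
Travel time t = L / v = 2560 / 2.215 = 1156 days = 3.164 years.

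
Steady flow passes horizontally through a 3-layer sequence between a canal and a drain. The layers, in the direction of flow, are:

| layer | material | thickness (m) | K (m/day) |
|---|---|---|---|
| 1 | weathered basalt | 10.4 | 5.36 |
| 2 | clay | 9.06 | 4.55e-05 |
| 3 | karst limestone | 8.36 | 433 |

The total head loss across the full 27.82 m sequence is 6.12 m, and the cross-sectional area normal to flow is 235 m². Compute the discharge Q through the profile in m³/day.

0.00722

Flow is perpendicular to layering, so the layers act in series and the equivalent K is the thickness-weighted harmonic mean.
Total thickness L = 10.4 + 9.06 + 8.36 = 27.82 m.
Σ(b_i/K_i) = 10.4/5.36 + 9.06/4.55e-05 + 8.36/433 = 1.991e+05 d.
K_eq = L / Σ(b_i/K_i) = 27.82 / 1.991e+05 = 0.0001397 m/day.
Q = K_eq · A · (Δh/L) = 0.0001397 × 235 × (6.12/27.82) = 0.007223 m³/day.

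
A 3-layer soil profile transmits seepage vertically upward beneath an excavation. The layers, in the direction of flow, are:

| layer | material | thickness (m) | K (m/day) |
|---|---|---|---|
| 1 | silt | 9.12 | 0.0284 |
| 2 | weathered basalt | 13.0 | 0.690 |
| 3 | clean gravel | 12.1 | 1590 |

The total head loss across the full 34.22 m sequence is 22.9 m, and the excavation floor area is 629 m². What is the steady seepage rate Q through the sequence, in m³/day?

Flow is perpendicular to layering, so the layers act in series and the equivalent K is the thickness-weighted harmonic mean.
Total thickness L = 9.12 + 13.0 + 12.1 = 34.22 m.
Σ(b_i/K_i) = 9.12/0.0284 + 13.0/0.690 + 12.1/1590 = 340.0 d.
K_eq = L / Σ(b_i/K_i) = 34.22 / 340.0 = 0.1007 m/day.
Q = K_eq · A · (Δh/L) = 0.1007 × 629 × (22.9/34.22) = 42.37 m³/day.

42.4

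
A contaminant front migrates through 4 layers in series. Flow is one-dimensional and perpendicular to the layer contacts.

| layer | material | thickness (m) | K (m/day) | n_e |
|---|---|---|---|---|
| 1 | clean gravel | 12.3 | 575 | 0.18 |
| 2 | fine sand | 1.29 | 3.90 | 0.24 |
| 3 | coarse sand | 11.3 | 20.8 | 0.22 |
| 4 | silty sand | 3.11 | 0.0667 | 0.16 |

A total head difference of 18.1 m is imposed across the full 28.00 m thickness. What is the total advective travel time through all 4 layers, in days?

14.5

With flow normal to the layers, continuity requires the same specific discharge q through every layer.
Σ(b_i/K_i) = 12.3/575 + 1.29/3.90 + 11.3/20.8 + 3.11/0.0667 = 47.52 d.
q = Δh / Σ(b_i/K_i) = 18.1 / 47.52 = 0.3809 m/day.
In each layer the seepage velocity is v_i = q/n_i, so the layer transit time is t_i = b_i·n_i / q:
  layer 1 (clean gravel): t_1 = 12.3 × 0.18 / 0.3809 = 5.813 d
  layer 2 (fine sand): t_2 = 1.29 × 0.24 / 0.3809 = 0.8129 d
  layer 3 (coarse sand): t_3 = 11.3 × 0.22 / 0.3809 = 6.527 d
  layer 4 (silty sand): t_4 = 3.11 × 0.16 / 0.3809 = 1.306 d
Total t = Σ t_i = 14.46 days.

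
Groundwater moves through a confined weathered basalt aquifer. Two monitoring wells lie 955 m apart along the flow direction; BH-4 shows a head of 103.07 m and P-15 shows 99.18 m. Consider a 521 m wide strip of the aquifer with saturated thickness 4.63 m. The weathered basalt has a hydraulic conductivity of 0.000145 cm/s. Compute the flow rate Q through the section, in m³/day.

Convert K: 0.000145 cm/s × 864 = 0.1253 m/day.
Cross-sectional area A = 521 × 4.63 = 2412 m².
Hydraulic gradient i = (103.07 − 99.18) / 955 = 3.89 / 955 = 0.004073.
Darcy's law: Q = K · A · i = 0.1253 × 2412 × 0.004073 = 1.231 m³/day.

1.23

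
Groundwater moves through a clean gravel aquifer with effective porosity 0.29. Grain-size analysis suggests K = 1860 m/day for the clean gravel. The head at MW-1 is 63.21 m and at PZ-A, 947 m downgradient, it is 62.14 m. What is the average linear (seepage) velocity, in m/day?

Hydraulic gradient i = (63.21 − 62.14) / 947 = 1.07 / 947 = 0.001130.
Darcy flux q = K · i = 1860 × 0.001130 = 2.102 m/day.
Seepage velocity v = q / n_e = 2.102 / 0.29 = 7.247 m/day.

7.25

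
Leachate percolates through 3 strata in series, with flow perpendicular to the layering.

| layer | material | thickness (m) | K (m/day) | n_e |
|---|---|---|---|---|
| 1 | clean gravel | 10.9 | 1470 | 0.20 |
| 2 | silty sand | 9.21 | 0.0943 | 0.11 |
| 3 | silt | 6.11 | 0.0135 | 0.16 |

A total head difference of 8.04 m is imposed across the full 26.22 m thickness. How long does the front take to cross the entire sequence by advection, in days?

285

With flow normal to the layers, continuity requires the same specific discharge q through every layer.
Σ(b_i/K_i) = 10.9/1470 + 9.21/0.0943 + 6.11/0.0135 = 550.3 d.
q = Δh / Σ(b_i/K_i) = 8.04 / 550.3 = 0.01461 m/day.
In each layer the seepage velocity is v_i = q/n_i, so the layer transit time is t_i = b_i·n_i / q:
  layer 1 (clean gravel): t_1 = 10.9 × 0.20 / 0.01461 = 149.2 d
  layer 2 (silty sand): t_2 = 9.21 × 0.11 / 0.01461 = 69.34 d
  layer 3 (silt): t_3 = 6.11 × 0.16 / 0.01461 = 66.91 d
Total t = Σ t_i = 285.4 days.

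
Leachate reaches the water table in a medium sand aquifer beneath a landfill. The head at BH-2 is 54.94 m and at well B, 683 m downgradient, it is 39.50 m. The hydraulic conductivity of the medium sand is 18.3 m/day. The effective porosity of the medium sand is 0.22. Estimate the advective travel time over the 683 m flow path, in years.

0.994

Hydraulic gradient i = (54.94 − 39.50) / 683 = 15.44 / 683 = 0.02261.
Darcy flux q = K · i = 18.30 × 0.02261 = 0.4137 m/day.
Seepage velocity v = q / n_e = 0.4137 / 0.22 = 1.880 m/day.
Travel time t = L / v = 683 / 1.880 = 363.2 days = 0.9944 years.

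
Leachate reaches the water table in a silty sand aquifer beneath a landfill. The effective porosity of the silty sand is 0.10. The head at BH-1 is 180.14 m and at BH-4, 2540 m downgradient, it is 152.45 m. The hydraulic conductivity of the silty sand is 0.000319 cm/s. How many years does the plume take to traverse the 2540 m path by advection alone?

Convert K: 0.000319 cm/s × 864 = 0.2756 m/day.
Hydraulic gradient i = (180.14 − 152.45) / 2540 = 27.69 / 2540 = 0.01090.
Darcy flux q = K · i = 0.2756 × 0.01090 = 0.003005 m/day.
Seepage velocity v = q / n_e = 0.003005 / 0.10 = 0.03005 m/day.
Travel time t = L / v = 2540 / 0.03005 = 84536 days = 231.4 years.

231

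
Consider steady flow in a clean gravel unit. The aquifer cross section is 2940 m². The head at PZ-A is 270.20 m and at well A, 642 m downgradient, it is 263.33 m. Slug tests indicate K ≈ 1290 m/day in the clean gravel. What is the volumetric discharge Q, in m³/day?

Hydraulic gradient i = (270.20 − 263.33) / 642 = 6.87 / 642 = 0.01070.
Darcy's law: Q = K · A · i = 1290 × 2940 × 0.01070 = 40584 m³/day.

40600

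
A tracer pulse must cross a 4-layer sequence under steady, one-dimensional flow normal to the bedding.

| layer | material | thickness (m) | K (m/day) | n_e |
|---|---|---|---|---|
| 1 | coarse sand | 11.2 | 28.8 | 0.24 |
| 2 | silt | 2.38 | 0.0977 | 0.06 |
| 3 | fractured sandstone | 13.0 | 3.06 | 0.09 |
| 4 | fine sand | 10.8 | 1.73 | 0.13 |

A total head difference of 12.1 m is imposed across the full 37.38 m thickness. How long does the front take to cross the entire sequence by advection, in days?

With flow normal to the layers, continuity requires the same specific discharge q through every layer.
Σ(b_i/K_i) = 11.2/28.8 + 2.38/0.0977 + 13.0/3.06 + 10.8/1.73 = 35.24 d.
q = Δh / Σ(b_i/K_i) = 12.1 / 35.24 = 0.3434 m/day.
In each layer the seepage velocity is v_i = q/n_i, so the layer transit time is t_i = b_i·n_i / q:
  layer 1 (coarse sand): t_1 = 11.2 × 0.24 / 0.3434 = 7.829 d
  layer 2 (silt): t_2 = 2.38 × 0.06 / 0.3434 = 0.4159 d
  layer 3 (fractured sandstone): t_3 = 13.0 × 0.09 / 0.3434 = 3.408 d
  layer 4 (fine sand): t_4 = 10.8 × 0.13 / 0.3434 = 4.089 d
Total t = Σ t_i = 15.74 days.

15.7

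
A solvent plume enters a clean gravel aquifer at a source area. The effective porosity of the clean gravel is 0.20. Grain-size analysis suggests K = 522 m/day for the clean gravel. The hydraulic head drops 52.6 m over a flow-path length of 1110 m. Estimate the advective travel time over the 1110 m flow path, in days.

8.97

Hydraulic gradient i = Δh / L = 52.6 / 1110 = 0.04739.
Darcy flux q = K · i = 522.0 × 0.04739 = 24.74 m/day.
Seepage velocity v = q / n_e = 24.74 / 0.20 = 123.7 m/day.
Travel time t = L / v = 1110 / 123.7 = 8.975 days.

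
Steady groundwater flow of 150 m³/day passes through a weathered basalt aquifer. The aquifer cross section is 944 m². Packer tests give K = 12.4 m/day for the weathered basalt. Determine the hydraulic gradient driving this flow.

From Q = K·A·i, i = Q / (K·A) = 150 / (12.40 × 944.0) = 0.01281.

0.0128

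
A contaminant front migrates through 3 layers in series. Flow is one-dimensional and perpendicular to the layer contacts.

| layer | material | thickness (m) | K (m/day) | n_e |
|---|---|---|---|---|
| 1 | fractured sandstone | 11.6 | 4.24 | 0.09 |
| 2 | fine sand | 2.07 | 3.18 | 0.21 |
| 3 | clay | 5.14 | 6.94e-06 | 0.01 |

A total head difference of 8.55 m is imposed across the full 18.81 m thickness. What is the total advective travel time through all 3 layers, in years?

363

With flow normal to the layers, continuity requires the same specific discharge q through every layer.
Σ(b_i/K_i) = 11.6/4.24 + 2.07/3.18 + 5.14/6.94e-06 = 7.406e+05 d.
q = Δh / Σ(b_i/K_i) = 8.55 / 7.406e+05 = 1.154e-05 m/day.
In each layer the seepage velocity is v_i = q/n_i, so the layer transit time is t_i = b_i·n_i / q:
  layer 1 (fractured sandstone): t_1 = 11.6 × 0.09 / 1.154e-05 = 90436 d
  layer 2 (fine sand): t_2 = 2.07 × 0.21 / 1.154e-05 = 37656 d
  layer 3 (clay): t_3 = 5.14 × 0.01 / 1.154e-05 = 4452 d
Total t = Σ t_i = 1.325e+05 days = 362.9 years.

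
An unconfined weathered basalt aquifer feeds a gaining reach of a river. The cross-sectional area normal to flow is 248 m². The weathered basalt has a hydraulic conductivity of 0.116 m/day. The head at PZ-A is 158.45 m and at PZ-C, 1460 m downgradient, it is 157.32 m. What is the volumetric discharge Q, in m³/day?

0.0223

Hydraulic gradient i = (158.45 − 157.32) / 1460 = 1.13 / 1460 = 0.0007740.
Darcy's law: Q = K · A · i = 0.1160 × 248.0 × 0.0007740 = 0.02227 m³/day.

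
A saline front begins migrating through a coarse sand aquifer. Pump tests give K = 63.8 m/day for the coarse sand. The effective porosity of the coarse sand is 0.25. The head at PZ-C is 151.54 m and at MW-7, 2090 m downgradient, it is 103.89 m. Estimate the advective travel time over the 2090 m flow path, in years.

Hydraulic gradient i = (151.54 − 103.89) / 2090 = 47.65 / 2090 = 0.02280.
Darcy flux q = K · i = 63.80 × 0.02280 = 1.455 m/day.
Seepage velocity v = q / n_e = 1.455 / 0.25 = 5.818 m/day.
Travel time t = L / v = 2090 / 5.818 = 359.2 days = 0.9835 years.

0.983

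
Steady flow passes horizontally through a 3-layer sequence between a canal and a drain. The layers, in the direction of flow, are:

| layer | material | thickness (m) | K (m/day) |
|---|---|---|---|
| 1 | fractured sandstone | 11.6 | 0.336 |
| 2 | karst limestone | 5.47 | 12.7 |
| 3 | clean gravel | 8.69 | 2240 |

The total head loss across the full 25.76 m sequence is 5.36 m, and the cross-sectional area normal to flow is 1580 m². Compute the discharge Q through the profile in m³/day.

Flow is perpendicular to layering, so the layers act in series and the equivalent K is the thickness-weighted harmonic mean.
Total thickness L = 11.6 + 5.47 + 8.69 = 25.76 m.
Σ(b_i/K_i) = 11.6/0.336 + 5.47/12.7 + 8.69/2240 = 34.96 d.
K_eq = L / Σ(b_i/K_i) = 25.76 / 34.96 = 0.7369 m/day.
Q = K_eq · A · (Δh/L) = 0.7369 × 1580 × (5.36/25.76) = 242.3 m³/day.

242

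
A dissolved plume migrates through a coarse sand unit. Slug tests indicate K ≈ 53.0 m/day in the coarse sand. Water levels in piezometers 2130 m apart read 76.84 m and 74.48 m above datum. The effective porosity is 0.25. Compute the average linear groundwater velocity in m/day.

0.235

Hydraulic gradient i = (76.84 − 74.48) / 2130 = 2.36 / 2130 = 0.001108.
Darcy flux q = K · i = 53.00 × 0.001108 = 0.05872 m/day.
Seepage velocity v = q / n_e = 0.05872 / 0.25 = 0.2349 m/day.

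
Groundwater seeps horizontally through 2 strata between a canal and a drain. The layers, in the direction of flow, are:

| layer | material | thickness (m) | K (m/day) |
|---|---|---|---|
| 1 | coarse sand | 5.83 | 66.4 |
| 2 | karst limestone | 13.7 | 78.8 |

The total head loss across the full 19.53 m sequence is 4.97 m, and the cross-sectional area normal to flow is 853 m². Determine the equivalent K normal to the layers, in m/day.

74.6

Flow is perpendicular to layering, so the layers act in series and the equivalent K is the thickness-weighted harmonic mean.
Total thickness L = 5.83 + 13.7 = 19.53 m.
Σ(b_i/K_i) = 5.83/66.4 + 13.7/78.8 = 0.2617 d.
K_eq = L / Σ(b_i/K_i) = 19.53 / 0.2617 = 74.64 m/day.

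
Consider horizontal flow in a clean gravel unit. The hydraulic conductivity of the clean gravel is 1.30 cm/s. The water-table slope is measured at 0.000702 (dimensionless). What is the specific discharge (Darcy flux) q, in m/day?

Convert K: 1.30 cm/s × 864 = 1123 m/day.
Hydraulic gradient i = 0.000702.
Specific discharge q = K · i = 1123 × 0.0007020 = 0.7885 m/day.

0.788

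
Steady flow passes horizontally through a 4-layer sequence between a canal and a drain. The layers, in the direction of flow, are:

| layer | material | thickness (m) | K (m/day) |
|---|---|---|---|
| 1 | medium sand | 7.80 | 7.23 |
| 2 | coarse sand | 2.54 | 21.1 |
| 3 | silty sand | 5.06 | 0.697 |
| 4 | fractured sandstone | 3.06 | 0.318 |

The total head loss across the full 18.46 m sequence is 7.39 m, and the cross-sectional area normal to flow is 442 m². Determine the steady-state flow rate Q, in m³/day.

181

Flow is perpendicular to layering, so the layers act in series and the equivalent K is the thickness-weighted harmonic mean.
Total thickness L = 7.80 + 2.54 + 5.06 + 3.06 = 18.46 m.
Σ(b_i/K_i) = 7.80/7.23 + 2.54/21.1 + 5.06/0.697 + 3.06/0.318 = 18.08 d.
K_eq = L / Σ(b_i/K_i) = 18.46 / 18.08 = 1.021 m/day.
Q = K_eq · A · (Δh/L) = 1.021 × 442 × (7.39/18.46) = 180.6 m³/day.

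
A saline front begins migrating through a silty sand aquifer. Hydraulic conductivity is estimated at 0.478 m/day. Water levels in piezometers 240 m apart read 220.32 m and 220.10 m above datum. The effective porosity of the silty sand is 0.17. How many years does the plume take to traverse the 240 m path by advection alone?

255

Hydraulic gradient i = (220.32 − 220.10) / 240 = 0.22 / 240 = 0.0009167.
Darcy flux q = K · i = 0.4780 × 0.0009167 = 0.0004382 m/day.
Seepage velocity v = q / n_e = 0.0004382 / 0.17 = 0.002577 m/day.
Travel time t = L / v = 240 / 0.002577 = 93115 days = 254.9 years.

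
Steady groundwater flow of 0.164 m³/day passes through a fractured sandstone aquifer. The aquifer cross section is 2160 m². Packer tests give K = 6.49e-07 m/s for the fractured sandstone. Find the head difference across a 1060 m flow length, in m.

Convert K: 6.49e-07 m/s × 86400 = 0.05607 m/day.
From Q = K·A·i, i = Q / (K·A) = 0.164 / (0.05607 × 2160) = 0.001354.
Head loss Δh = i · L = 0.001354 × 1060 = 1.435 m.

1.44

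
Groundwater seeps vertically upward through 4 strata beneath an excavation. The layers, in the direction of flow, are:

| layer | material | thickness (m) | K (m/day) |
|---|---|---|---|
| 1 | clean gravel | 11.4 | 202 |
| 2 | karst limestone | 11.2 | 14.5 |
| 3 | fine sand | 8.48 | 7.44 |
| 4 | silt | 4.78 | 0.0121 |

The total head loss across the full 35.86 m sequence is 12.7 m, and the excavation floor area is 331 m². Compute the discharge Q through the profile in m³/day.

10.6

Flow is perpendicular to layering, so the layers act in series and the equivalent K is the thickness-weighted harmonic mean.
Total thickness L = 11.4 + 11.2 + 8.48 + 4.78 = 35.86 m.
Σ(b_i/K_i) = 11.4/202 + 11.2/14.5 + 8.48/7.44 + 4.78/0.0121 = 397.0 d.
K_eq = L / Σ(b_i/K_i) = 35.86 / 397.0 = 0.09033 m/day.
Q = K_eq · A · (Δh/L) = 0.09033 × 331 × (12.7/35.86) = 10.59 m³/day.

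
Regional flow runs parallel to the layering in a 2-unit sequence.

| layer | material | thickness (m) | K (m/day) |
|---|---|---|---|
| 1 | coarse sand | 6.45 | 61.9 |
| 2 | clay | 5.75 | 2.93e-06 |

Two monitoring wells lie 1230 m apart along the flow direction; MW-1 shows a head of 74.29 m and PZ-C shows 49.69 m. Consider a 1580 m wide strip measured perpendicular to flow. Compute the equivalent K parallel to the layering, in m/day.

Flow is parallel to layering, so each bed carries its own Darcy discharge and the transmissivities add.
Σ(K_i·b_i) = 61.9×6.45 + 2.93e-06×5.75 = 399.3 m²/day.
Total thickness b = 12.20 m, so K_eq = Σ(K_i·b_i)/b = 32.73 m/day.

32.7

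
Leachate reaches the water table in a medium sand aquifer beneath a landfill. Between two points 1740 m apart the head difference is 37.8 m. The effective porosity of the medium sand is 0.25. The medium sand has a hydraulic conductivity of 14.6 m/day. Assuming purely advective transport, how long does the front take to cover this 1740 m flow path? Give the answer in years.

3.75

Hydraulic gradient i = Δh / L = 37.8 / 1740 = 0.02172.
Darcy flux q = K · i = 14.60 × 0.02172 = 0.3172 m/day.
Seepage velocity v = q / n_e = 0.3172 / 0.25 = 1.269 m/day.
Travel time t = L / v = 1740 / 1.269 = 1371 days = 3.755 years.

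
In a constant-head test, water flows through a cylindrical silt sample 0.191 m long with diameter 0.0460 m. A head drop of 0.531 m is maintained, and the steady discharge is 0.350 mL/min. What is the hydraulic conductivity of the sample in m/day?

0.109

Cross-sectional area A = π·(d/2)² = π × (0.0460/2)² = 0.001662 m².
Convert discharge: 0.350 mL/min = 5.833e-09 m³/s.
Darcy's law rearranged: K = Q·L / (A·Δh) = 5.833e-09 × 0.191 / (0.001662 × 0.531) = 1.263e-06 m/s = 0.1091 m/day.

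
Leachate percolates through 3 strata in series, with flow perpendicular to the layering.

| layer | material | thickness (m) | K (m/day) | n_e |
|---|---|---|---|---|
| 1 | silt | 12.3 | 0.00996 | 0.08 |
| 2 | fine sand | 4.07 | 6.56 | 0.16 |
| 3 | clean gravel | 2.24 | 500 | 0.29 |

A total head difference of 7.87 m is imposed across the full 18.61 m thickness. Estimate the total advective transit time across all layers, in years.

0.982

With flow normal to the layers, continuity requires the same specific discharge q through every layer.
Σ(b_i/K_i) = 12.3/0.00996 + 4.07/6.56 + 2.24/500 = 1236 d.
q = Δh / Σ(b_i/K_i) = 7.87 / 1236 = 0.006370 m/day.
In each layer the seepage velocity is v_i = q/n_i, so the layer transit time is t_i = b_i·n_i / q:
  layer 1 (silt): t_1 = 12.3 × 0.08 / 0.006370 = 154.5 d
  layer 2 (fine sand): t_2 = 4.07 × 0.16 / 0.006370 = 102.2 d
  layer 3 (clean gravel): t_3 = 2.24 × 0.29 / 0.006370 = 102.0 d
Total t = Σ t_i = 358.7 days = 0.9821 years.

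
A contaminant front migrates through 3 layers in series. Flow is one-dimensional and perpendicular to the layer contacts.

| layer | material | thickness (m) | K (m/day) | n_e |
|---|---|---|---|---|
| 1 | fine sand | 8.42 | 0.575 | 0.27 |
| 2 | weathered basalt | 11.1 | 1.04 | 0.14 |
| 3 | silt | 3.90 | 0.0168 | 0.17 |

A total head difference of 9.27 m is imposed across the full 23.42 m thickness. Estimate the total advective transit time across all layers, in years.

With flow normal to the layers, continuity requires the same specific discharge q through every layer.
Σ(b_i/K_i) = 8.42/0.575 + 11.1/1.04 + 3.90/0.0168 = 257.5 d.
q = Δh / Σ(b_i/K_i) = 9.27 / 257.5 = 0.03601 m/day.
In each layer the seepage velocity is v_i = q/n_i, so the layer transit time is t_i = b_i·n_i / q:
  layer 1 (fine sand): t_1 = 8.42 × 0.27 / 0.03601 = 63.14 d
  layer 2 (weathered basalt): t_2 = 11.1 × 0.14 / 0.03601 = 43.16 d
  layer 3 (silt): t_3 = 3.90 × 0.17 / 0.03601 = 18.41 d
Total t = Σ t_i = 124.7 days = 0.3414 years.

0.341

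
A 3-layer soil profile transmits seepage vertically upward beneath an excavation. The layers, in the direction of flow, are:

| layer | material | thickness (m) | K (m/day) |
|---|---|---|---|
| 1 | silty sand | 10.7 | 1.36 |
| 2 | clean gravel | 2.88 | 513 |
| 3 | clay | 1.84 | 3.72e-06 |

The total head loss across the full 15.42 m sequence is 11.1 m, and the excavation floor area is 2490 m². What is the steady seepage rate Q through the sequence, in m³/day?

0.0559

Flow is perpendicular to layering, so the layers act in series and the equivalent K is the thickness-weighted harmonic mean.
Total thickness L = 10.7 + 2.88 + 1.84 = 15.42 m.
Σ(b_i/K_i) = 10.7/1.36 + 2.88/513 + 1.84/3.72e-06 = 4.946e+05 d.
K_eq = L / Σ(b_i/K_i) = 15.42 / 4.946e+05 = 3.117e-05 m/day.
Q = K_eq · A · (Δh/L) = 3.117e-05 × 2490 × (11.1/15.42) = 0.05588 m³/day.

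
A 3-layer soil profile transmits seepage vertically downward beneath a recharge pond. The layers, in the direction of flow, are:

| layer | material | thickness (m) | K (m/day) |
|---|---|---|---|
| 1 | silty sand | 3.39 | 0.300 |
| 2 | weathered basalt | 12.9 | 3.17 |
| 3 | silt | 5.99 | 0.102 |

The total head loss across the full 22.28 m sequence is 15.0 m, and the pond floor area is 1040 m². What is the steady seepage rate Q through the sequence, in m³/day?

Flow is perpendicular to layering, so the layers act in series and the equivalent K is the thickness-weighted harmonic mean.
Total thickness L = 3.39 + 12.9 + 5.99 = 22.28 m.
Σ(b_i/K_i) = 3.39/0.300 + 12.9/3.17 + 5.99/0.102 = 74.09 d.
K_eq = L / Σ(b_i/K_i) = 22.28 / 74.09 = 0.3007 m/day.
Q = K_eq · A · (Δh/L) = 0.3007 × 1040 × (15.0/22.28) = 210.5 m³/day.

211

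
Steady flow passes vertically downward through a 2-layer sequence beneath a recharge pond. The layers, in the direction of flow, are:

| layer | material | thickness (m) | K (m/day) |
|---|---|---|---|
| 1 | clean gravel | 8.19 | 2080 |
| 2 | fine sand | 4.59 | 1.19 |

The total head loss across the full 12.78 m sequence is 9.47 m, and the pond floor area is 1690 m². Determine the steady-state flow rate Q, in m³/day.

4150

Flow is perpendicular to layering, so the layers act in series and the equivalent K is the thickness-weighted harmonic mean.
Total thickness L = 8.19 + 4.59 = 12.78 m.
Σ(b_i/K_i) = 8.19/2080 + 4.59/1.19 = 3.861 d.
K_eq = L / Σ(b_i/K_i) = 12.78 / 3.861 = 3.310 m/day.
Q = K_eq · A · (Δh/L) = 3.310 × 1690 × (9.47/12.78) = 4145 m³/day.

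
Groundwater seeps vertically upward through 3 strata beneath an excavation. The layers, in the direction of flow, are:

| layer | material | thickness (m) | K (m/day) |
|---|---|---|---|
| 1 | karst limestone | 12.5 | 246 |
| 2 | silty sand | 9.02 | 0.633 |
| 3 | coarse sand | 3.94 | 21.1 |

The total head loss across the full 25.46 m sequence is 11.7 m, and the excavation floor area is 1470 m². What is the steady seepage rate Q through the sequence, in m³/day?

1190

Flow is perpendicular to layering, so the layers act in series and the equivalent K is the thickness-weighted harmonic mean.
Total thickness L = 12.5 + 9.02 + 3.94 = 25.46 m.
Σ(b_i/K_i) = 12.5/246 + 9.02/0.633 + 3.94/21.1 = 14.49 d.
K_eq = L / Σ(b_i/K_i) = 25.46 / 14.49 = 1.757 m/day.
Q = K_eq · A · (Δh/L) = 1.757 × 1470 × (11.7/25.46) = 1187 m³/day.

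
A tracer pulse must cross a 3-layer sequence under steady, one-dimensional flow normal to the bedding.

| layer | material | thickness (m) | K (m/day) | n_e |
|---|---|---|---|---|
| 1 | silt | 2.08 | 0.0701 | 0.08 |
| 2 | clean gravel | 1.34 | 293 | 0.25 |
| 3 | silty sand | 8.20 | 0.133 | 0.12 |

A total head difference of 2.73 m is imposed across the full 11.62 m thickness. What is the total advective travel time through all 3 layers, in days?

49.7

With flow normal to the layers, continuity requires the same specific discharge q through every layer.
Σ(b_i/K_i) = 2.08/0.0701 + 1.34/293 + 8.20/0.133 = 91.33 d.
q = Δh / Σ(b_i/K_i) = 2.73 / 91.33 = 0.02989 m/day.
In each layer the seepage velocity is v_i = q/n_i, so the layer transit time is t_i = b_i·n_i / q:
  layer 1 (silt): t_1 = 2.08 × 0.08 / 0.02989 = 5.567 d
  layer 2 (clean gravel): t_2 = 1.34 × 0.25 / 0.02989 = 11.21 d
  layer 3 (silty sand): t_3 = 8.20 × 0.12 / 0.02989 = 32.92 d
Total t = Σ t_i = 49.69 days.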